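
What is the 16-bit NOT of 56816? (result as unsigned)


~0b1101110111110000 = 0b10001000001111 = 8719 (16-bit unsigned)

8719


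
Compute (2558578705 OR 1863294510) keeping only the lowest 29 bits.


Step 1: 2558578705 | 1863294510 = 4287618623
Step 2: 4287618623 & 536870911 = 529522239

529522239


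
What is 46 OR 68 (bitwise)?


0b101110 | 0b1000100 = 0b1101110 = 110

110


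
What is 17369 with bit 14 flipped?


17369 ^ (1 << 14) = 17369 ^ 16384 = 985

985


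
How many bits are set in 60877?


0b1110110111001101 has 11 set bits

11


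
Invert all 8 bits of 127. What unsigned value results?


127 ^ 255 = 128

128


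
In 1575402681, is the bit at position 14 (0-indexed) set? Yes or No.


0b1011101111001101011110010111001, bit 14 = 0. No

No


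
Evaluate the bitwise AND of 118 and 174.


0b1110110 & 0b10101110 = 0b100110 = 38

38


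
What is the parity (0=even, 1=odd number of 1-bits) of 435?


0b110110011 has 6 ones => parity 0

0


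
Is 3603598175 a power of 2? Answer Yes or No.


0b11010110110010101000101101011111. Multiple bits set => No

No


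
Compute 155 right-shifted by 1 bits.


0b10011011 >> 1 = 0b1001101 = 77

77


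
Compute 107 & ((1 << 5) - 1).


107 & 31 = 11

11


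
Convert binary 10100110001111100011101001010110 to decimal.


10100110001111100011101001010110 in decimal = 2789096022

2789096022


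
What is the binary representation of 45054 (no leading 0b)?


45054 = 1010111111111110 in binary

1010111111111110


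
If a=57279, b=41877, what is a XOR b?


57279 ^ 41877 = 31786

31786


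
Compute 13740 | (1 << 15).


13740 | (1 << 15) = 13740 | 32768 = 46508

46508


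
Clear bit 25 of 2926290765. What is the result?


2926290765 & ~(1 << 25) = 2892736333

2892736333


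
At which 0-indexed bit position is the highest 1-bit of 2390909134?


0b10001110100000100110000011001110. Highest set bit at position 31

31


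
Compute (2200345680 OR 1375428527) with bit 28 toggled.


Step 1: 2200345680 | 1375428527 = 3556761599
Step 2: 3556761599 ^ (1 << 28) = 3556761599 ^ 268435456 = 3288326143

3288326143


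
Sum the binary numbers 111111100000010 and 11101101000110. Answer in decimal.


111111100000010 + 11101101000110 = 1011101001001000 = 47688

47688


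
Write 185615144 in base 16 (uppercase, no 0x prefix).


185615144 = B104328 hex

B104328


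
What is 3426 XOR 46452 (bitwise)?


0b110101100010 ^ 0b1011010101110100 = 0b1011100000010110 = 47126

47126


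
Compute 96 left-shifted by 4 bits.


0b1100000 << 4 = 0b11000000000 = 1536

1536


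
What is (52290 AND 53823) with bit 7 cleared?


Step 1: 52290 & 53823 = 49154
Step 2: 49154 & ~(1 << 7) = 49154

49154


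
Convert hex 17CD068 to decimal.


17CD068 hex = 24957032 decimal

24957032


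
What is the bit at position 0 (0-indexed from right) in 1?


0b1, position 0 = 1

1


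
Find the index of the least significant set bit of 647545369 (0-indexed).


0b100110100110001100001000011001. Lowest set bit at position 0

0


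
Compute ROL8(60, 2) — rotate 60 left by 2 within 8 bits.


Rotate 0b111100 left by 2 (8-bit) = 0b11110000 = 240

240


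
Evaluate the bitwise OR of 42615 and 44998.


0b1010011001110111 | 0b1010111111000110 = 0b1010111111110111 = 45047

45047


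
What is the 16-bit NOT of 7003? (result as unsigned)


~0b1101101011011 = 0b1110010010100100 = 58532 (16-bit unsigned)

58532


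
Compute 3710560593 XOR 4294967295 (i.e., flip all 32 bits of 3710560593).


3710560593 ^ 4294967295 = 584406702

584406702


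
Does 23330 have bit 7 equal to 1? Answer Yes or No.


0b101101100100010, bit 7 = 0. No

No


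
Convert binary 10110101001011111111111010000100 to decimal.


10110101001011111111111010000100 in decimal = 3039821444

3039821444


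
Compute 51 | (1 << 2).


51 | (1 << 2) = 51 | 4 = 55

55


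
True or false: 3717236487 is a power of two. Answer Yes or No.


0b11011101100100001000011100000111. Multiple bits set => No

No


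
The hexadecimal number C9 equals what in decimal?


C9 hex = 201 decimal

201


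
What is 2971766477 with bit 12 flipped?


2971766477 ^ (1 << 12) = 2971766477 ^ 4096 = 2971770573

2971770573


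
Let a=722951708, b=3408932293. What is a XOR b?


722951708 ^ 3408932293 = 3760681945

3760681945


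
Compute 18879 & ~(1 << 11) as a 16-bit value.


18879 & ~(1 << 11) = 16831

16831


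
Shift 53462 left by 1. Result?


0b1101000011010110 << 1 = 0b11010000110101100 = 106924

106924


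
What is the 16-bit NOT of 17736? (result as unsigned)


~0b100010101001000 = 0b1011101010110111 = 47799 (16-bit unsigned)

47799


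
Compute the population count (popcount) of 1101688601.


0b1000001101010100110111100011001 has 15 set bits

15


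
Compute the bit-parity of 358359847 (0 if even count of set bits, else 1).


0b10101010111000010001100100111 has 14 ones => parity 0

0


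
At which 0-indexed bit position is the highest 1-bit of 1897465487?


0b1110001000110010000011010001111. Highest set bit at position 30

30


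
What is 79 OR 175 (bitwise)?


0b1001111 | 0b10101111 = 0b11101111 = 239

239


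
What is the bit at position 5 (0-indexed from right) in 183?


0b10110111, position 5 = 1

1


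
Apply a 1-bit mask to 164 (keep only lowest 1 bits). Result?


164 & 1 = 0

0


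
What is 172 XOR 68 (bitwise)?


0b10101100 ^ 0b1000100 = 0b11101000 = 232

232


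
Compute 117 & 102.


0b1110101 & 0b1100110 = 0b1100100 = 100

100


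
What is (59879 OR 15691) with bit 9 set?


Step 1: 59879 | 15691 = 65007
Step 2: 65007 | (1 << 9) = 65007 | 512 = 65519

65519


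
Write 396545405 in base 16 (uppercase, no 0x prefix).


396545405 = 17A2CD7D hex

17A2CD7D


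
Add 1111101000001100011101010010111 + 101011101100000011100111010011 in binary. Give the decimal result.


1111101000001100011101010010111 + 101011101100000011100111010011 = 10101000101101100111010001101010 = 2830529642

2830529642


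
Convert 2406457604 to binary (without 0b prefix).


2406457604 = 10001111011011111010000100000100 in binary

10001111011011111010000100000100


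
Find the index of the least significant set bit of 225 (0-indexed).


0b11100001. Lowest set bit at position 0

0


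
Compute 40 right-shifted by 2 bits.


0b101000 >> 2 = 0b1010 = 10

10


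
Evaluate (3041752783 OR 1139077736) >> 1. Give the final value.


Step 1: 3041752783 | 1139077736 = 4159567599
Step 2: 4159567599 >> 1 = 2079783799

2079783799


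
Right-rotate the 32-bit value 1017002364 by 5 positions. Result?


Rotate 0b111100100111100011100101111100 right by 5 (32-bit) = 0b11100001111001001111000111001011 = 3789877707

3789877707


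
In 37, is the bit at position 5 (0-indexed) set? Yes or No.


0b100101, bit 5 = 1. Yes

Yes


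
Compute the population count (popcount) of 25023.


0b110000110111111 has 10 set bits

10


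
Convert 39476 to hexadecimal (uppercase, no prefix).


39476 = 9A34 hex

9A34


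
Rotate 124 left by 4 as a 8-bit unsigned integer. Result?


Rotate 0b1111100 left by 4 (8-bit) = 0b11000111 = 199

199


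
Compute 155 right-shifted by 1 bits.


0b10011011 >> 1 = 0b1001101 = 77

77


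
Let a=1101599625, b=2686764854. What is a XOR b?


1101599625 ^ 2686764854 = 3784168639

3784168639


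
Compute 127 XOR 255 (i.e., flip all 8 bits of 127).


127 ^ 255 = 128

128


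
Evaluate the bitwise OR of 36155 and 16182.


0b1000110100111011 | 0b11111100110110 = 0b1011111100111111 = 48959

48959


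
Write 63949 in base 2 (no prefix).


63949 = 1111100111001101 in binary

1111100111001101


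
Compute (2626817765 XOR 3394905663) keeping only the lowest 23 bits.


Step 1: 2626817765 ^ 3394905663 = 1455958234
Step 2: 1455958234 & 8388607 = 4729050

4729050


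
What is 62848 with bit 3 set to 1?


62848 | (1 << 3) = 62848 | 8 = 62856

62856


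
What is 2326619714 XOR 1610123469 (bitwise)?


0b10001010101011010110011001000010 ^ 0b1011111111110001000100011001101 = 0b11010101010101011110111010001111 = 3579178639

3579178639


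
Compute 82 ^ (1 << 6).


82 ^ (1 << 6) = 82 ^ 64 = 18

18


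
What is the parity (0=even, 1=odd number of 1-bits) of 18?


0b10010 has 2 ones => parity 0

0


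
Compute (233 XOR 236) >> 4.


Step 1: 233 ^ 236 = 5
Step 2: 5 >> 4 = 0

0


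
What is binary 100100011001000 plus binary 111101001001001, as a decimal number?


100100011001000 + 111101001001001 = 1100001100010001 = 49937

49937


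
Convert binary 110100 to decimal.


110100 in decimal = 52

52


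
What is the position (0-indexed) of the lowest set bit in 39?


0b100111. Lowest set bit at position 0

0


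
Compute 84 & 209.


0b1010100 & 0b11010001 = 0b1010000 = 80

80


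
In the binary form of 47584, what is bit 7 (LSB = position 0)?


0b1011100111100000, position 7 = 1

1


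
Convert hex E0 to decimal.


E0 hex = 224 decimal

224


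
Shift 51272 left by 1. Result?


0b1100100001001000 << 1 = 0b11001000010010000 = 102544

102544


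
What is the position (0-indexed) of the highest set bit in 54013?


0b1101001011111101. Highest set bit at position 15

15


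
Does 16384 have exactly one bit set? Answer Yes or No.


0b100000000000000. Only one bit set => Yes

Yes


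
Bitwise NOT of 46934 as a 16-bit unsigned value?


~0b1011011101010110 = 0b100100010101001 = 18601 (16-bit unsigned)

18601


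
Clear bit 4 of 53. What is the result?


53 & ~(1 << 4) = 37

37


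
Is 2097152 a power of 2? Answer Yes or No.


0b1000000000000000000000. Only one bit set => Yes

Yes


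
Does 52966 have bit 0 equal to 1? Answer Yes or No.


0b1100111011100110, bit 0 = 0. No

No


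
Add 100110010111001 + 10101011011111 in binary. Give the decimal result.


100110010111001 + 10101011011111 = 111011110011000 = 30616

30616


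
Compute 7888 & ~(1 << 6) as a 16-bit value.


7888 & ~(1 << 6) = 7824

7824


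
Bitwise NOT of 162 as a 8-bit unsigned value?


~0b10100010 = 0b1011101 = 93 (8-bit unsigned)

93


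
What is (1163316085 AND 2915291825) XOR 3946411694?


Step 1: 1163316085 & 2915291825 = 88261169
Step 2: 88261169 ^ 3946411694 = 4001084575

4001084575


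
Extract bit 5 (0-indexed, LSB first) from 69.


0b1000101, position 5 = 0

0


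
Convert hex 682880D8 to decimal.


682880D8 hex = 1747484888 decimal

1747484888


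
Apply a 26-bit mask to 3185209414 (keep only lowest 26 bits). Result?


3185209414 & 67108863 = 31092806

31092806


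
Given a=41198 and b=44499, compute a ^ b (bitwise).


41198 ^ 44499 = 3389

3389


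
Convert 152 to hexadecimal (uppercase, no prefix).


152 = 98 hex

98


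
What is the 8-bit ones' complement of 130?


130 ^ 255 = 125

125


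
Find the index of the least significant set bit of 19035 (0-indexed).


0b100101001011011. Lowest set bit at position 0

0


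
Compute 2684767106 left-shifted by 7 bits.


0b10100000000001100100101110000010 << 7 = 0b101000000000011001001011100000100000000 = 343650189568

343650189568


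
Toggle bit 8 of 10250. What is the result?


10250 ^ (1 << 8) = 10250 ^ 256 = 10506

10506


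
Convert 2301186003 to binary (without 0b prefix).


2301186003 = 10001001001010010100111111010011 in binary

10001001001010010100111111010011


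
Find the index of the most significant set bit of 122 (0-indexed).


0b1111010. Highest set bit at position 6

6


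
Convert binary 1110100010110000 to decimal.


1110100010110000 in decimal = 59568

59568


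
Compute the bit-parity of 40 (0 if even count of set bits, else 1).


0b101000 has 2 ones => parity 0

0


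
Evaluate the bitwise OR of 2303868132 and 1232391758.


0b10001001010100100011110011100100 | 0b1001001011101001100111001001110 = 0b11001001011101101111111011101110 = 3380018926

3380018926


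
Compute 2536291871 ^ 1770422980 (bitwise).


0b10010111001011001011111000011111 ^ 0b1101001100001101000001011000100 = 0b11111110101010100011110011011011 = 4272569563

4272569563


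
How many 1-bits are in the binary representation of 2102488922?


0b1111101010100010110111101011010 has 19 set bits

19


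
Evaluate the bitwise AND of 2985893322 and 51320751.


0b10110001111110010001110111001010 & 0b11000011110001011110101111 = 0b1000010010001010110001010 = 17372554

17372554


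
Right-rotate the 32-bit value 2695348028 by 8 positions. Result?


Rotate 0b10100000101001111011111100111100 right by 8 (32-bit) = 0b111100101000001010011110111111 = 1017161663

1017161663


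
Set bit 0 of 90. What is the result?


90 | (1 << 0) = 90 | 1 = 91

91


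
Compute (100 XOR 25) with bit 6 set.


Step 1: 100 ^ 25 = 125
Step 2: 125 | (1 << 6) = 125 | 64 = 125

125


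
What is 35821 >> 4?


0b1000101111101101 >> 4 = 0b100010111110 = 2238

2238


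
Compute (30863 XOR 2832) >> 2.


Step 1: 30863 ^ 2832 = 29599
Step 2: 29599 >> 2 = 7399

7399


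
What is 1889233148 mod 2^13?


1889233148 & 8191 = 2300

2300


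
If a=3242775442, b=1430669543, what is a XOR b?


3242775442 ^ 1430669543 = 2483985269

2483985269


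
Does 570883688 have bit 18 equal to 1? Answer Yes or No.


0b100010000001101111111001101000, bit 18 = 1. Yes

Yes


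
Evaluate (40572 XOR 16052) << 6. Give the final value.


Step 1: 40572 ^ 16052 = 41160
Step 2: 41160 << 6 = 2634240

2634240


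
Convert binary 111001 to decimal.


111001 in decimal = 57

57


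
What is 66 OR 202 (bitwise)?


0b1000010 | 0b11001010 = 0b11001010 = 202

202


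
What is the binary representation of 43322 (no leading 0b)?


43322 = 1010100100111010 in binary

1010100100111010


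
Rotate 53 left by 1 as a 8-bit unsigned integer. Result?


Rotate 0b110101 left by 1 (8-bit) = 0b1101010 = 106

106


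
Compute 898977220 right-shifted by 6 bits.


0b110101100101010100110111000100 >> 6 = 0b110101100101010100110111 = 14046519

14046519


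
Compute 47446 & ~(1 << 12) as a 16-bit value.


47446 & ~(1 << 12) = 43350

43350


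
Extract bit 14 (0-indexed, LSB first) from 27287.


0b110101010010111, position 14 = 1

1


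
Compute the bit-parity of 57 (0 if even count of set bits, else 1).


0b111001 has 4 ones => parity 0

0


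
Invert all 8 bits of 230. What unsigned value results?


230 ^ 255 = 25

25


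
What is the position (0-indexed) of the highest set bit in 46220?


0b1011010010001100. Highest set bit at position 15

15


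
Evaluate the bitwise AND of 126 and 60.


0b1111110 & 0b111100 = 0b111100 = 60

60


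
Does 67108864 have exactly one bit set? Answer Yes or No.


0b100000000000000000000000000. Only one bit set => Yes

Yes


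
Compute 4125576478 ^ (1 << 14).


4125576478 ^ (1 << 14) = 4125576478 ^ 16384 = 4125560094

4125560094


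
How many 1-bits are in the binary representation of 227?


0b11100011 has 5 set bits

5


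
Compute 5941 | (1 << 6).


5941 | (1 << 6) = 5941 | 64 = 6005

6005


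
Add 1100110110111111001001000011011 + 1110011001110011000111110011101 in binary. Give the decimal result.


1100110110111111001001000011011 + 1110011001110011000111110011101 = 11011010000110010010000110111000 = 3659080120

3659080120


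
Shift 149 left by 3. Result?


0b10010101 << 3 = 0b10010101000 = 1192

1192


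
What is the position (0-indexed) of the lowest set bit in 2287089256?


0b10001000010100100011011001101000. Lowest set bit at position 3

3


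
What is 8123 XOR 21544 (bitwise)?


0b1111110111011 ^ 0b101010000101000 = 0b100101110010011 = 19347

19347


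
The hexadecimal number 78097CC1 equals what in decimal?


78097CC1 hex = 2013887681 decimal

2013887681


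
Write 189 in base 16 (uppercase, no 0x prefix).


189 = BD hex

BD


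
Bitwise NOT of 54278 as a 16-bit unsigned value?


~0b1101010000000110 = 0b10101111111001 = 11257 (16-bit unsigned)

11257


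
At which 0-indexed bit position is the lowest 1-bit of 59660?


0b1110100100001100. Lowest set bit at position 2

2


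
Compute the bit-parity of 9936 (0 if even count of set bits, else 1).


0b10011011010000 has 6 ones => parity 0

0


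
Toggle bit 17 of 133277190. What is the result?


133277190 ^ (1 << 17) = 133277190 ^ 131072 = 133408262

133408262


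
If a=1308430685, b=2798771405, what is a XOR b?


1308430685 ^ 2798771405 = 3945581968

3945581968


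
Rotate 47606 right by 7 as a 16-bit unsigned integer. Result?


Rotate 0b1011100111110110 right by 7 (16-bit) = 0b1110110101110011 = 60787

60787


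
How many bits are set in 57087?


0b1101111011111111 has 14 set bits

14


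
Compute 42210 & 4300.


0b1010010011100010 & 0b1000011001100 = 0b11000000 = 192

192


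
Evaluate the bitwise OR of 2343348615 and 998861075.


0b10001011101011001010100110000111 | 0b111011100010010110100100010011 = 0b10111011101011011110100110010111 = 3148736919

3148736919


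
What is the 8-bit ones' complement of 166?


166 ^ 255 = 89

89


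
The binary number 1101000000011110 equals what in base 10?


1101000000011110 in decimal = 53278

53278


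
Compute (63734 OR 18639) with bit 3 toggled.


Step 1: 63734 | 18639 = 63743
Step 2: 63743 ^ (1 << 3) = 63743 ^ 8 = 63735

63735


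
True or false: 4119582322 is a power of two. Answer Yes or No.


0b11110101100010111101011001110010. Multiple bits set => No

No


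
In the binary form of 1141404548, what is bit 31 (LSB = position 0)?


0b1000100000010000111001110000100, position 31 = 0

0


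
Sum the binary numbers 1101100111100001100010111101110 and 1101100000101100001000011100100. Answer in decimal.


1101100111100001100010111101110 + 1101100000101100001000011100100 = 11011001000001101101011011010010 = 3641104082

3641104082


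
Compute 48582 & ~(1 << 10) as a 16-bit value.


48582 & ~(1 << 10) = 47558

47558


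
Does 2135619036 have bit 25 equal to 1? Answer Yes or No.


0b1111111010010101111010111011100, bit 25 = 1. Yes

Yes


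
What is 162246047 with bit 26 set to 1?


162246047 | (1 << 26) = 162246047 | 67108864 = 229354911

229354911


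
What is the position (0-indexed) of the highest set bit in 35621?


0b1000101100100101. Highest set bit at position 15

15


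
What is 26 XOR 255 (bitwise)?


0b11010 ^ 0b11111111 = 0b11100101 = 229

229


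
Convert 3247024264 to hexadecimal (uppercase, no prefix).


3247024264 = C189A888 hex

C189A888


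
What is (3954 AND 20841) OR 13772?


Step 1: 3954 & 20841 = 352
Step 2: 352 | 13772 = 13804

13804


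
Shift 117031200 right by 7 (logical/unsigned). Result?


0b110111110011100000100100000 >> 7 = 0b11011111001110000010 = 914306

914306


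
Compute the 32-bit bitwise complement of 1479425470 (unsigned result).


~0b1011000001011100011110110111110 = 0b10100111110100011100001001000001 = 2815541825 (32-bit unsigned)

2815541825


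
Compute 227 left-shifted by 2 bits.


0b11100011 << 2 = 0b1110001100 = 908

908


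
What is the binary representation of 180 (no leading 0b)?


180 = 10110100 in binary

10110100


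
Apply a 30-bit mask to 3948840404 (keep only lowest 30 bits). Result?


3948840404 & 1073741823 = 727614932

727614932


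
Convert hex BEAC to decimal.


BEAC hex = 48812 decimal

48812


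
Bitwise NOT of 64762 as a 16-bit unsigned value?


~0b1111110011111010 = 0b1100000101 = 773 (16-bit unsigned)

773


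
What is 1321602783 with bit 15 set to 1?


1321602783 | (1 << 15) = 1321602783 | 32768 = 1321635551

1321635551


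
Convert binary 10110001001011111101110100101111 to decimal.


10110001001011111101110100101111 in decimal = 2972704047

2972704047


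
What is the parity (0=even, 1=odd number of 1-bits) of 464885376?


0b11011101101011001011010000000 has 14 ones => parity 0

0


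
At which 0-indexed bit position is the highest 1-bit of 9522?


0b10010100110010. Highest set bit at position 13

13


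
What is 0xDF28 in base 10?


DF28 hex = 57128 decimal

57128


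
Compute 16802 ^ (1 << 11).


16802 ^ (1 << 11) = 16802 ^ 2048 = 18850

18850


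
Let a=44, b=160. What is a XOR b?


44 ^ 160 = 140

140


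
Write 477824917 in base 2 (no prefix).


477824917 = 11100011110110000011110010101 in binary

11100011110110000011110010101


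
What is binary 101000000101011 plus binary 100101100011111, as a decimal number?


101000000101011 + 100101100011111 = 1001101101001010 = 39754

39754


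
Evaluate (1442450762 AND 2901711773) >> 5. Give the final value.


Step 1: 1442450762 & 2901711773 = 82839816
Step 2: 82839816 >> 5 = 2588744

2588744


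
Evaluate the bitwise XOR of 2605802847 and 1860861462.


0b10011011010100010110010101011111 ^ 0b1101110111010100111111000010110 = 0b11110101101110110001101101001001 = 4122680137

4122680137


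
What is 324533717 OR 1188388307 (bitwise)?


0b10011010101111111110111010101 | 0b1000110110101010101110111010011 = 0b1010111110101111111110111010111 = 1473773015

1473773015


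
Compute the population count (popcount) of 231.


0b11100111 has 6 set bits

6


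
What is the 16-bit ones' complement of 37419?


37419 ^ 65535 = 28116

28116


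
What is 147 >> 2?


0b10010011 >> 2 = 0b100100 = 36

36


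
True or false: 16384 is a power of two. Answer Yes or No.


0b100000000000000. Only one bit set => Yes

Yes


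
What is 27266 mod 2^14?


27266 & 16383 = 10882

10882


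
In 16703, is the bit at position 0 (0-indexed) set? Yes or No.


0b100000100111111, bit 0 = 1. Yes

Yes


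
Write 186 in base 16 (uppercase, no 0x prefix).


186 = BA hex

BA


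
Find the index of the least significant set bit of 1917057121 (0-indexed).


0b1110010010000111111100001100001. Lowest set bit at position 0

0


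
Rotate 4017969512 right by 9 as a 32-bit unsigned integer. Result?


Rotate 0b11101111011111010101100101101000 right by 9 (32-bit) = 0b10110100011101111011111010101100 = 3027746476

3027746476


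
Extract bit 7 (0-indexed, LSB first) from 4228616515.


0b11111100000010111001000101000011, position 7 = 0

0


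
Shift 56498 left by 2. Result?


0b1101110010110010 << 2 = 0b110111001011001000 = 225992

225992


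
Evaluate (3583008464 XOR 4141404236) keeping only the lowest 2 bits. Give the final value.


Step 1: 3583008464 ^ 4141404236 = 591957660
Step 2: 591957660 & 3 = 0

0


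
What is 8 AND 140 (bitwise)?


0b1000 & 0b10001100 = 0b1000 = 8

8


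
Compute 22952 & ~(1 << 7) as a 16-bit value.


22952 & ~(1 << 7) = 22824

22824


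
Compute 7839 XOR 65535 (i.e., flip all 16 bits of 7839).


7839 ^ 65535 = 57696

57696


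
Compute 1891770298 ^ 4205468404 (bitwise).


0b1110000110000100001111110111010 ^ 0b11111010101010100101101011110100 = 0b10001010011010000100010101001110 = 2322089294

2322089294


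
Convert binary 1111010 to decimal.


1111010 in decimal = 122

122


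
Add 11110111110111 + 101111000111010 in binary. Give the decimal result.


11110111110111 + 101111000111010 = 1001110000110001 = 39985

39985


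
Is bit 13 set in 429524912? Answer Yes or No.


0b11001100110100000011110110000, bit 13 = 0. No

No


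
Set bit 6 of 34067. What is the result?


34067 | (1 << 6) = 34067 | 64 = 34131

34131


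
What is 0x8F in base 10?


8F hex = 143 decimal

143


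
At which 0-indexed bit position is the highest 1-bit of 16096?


0b11111011100000. Highest set bit at position 13

13


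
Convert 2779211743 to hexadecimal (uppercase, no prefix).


2779211743 = A5A767DF hex

A5A767DF


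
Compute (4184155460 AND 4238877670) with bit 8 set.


Step 1: 4184155460 & 4238877670 = 4162855236
Step 2: 4162855236 | (1 << 8) = 4162855236 | 256 = 4162855236

4162855236


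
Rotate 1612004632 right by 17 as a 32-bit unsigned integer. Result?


Rotate 0b1100000000101010011110100011000 right by 17 (32-bit) = 0b10011110100011000011000000001010 = 2659987466

2659987466


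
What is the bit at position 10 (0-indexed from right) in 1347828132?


0b1010000010101100011100110100100, position 10 = 0

0


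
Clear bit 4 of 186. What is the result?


186 & ~(1 << 4) = 170

170


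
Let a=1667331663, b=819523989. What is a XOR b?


1667331663 ^ 819523989 = 1404667866

1404667866


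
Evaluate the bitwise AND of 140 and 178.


0b10001100 & 0b10110010 = 0b10000000 = 128

128


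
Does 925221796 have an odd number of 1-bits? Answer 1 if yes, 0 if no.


0b110111001001011100001110100100 has 15 ones => parity 1

1


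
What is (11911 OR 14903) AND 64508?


Step 1: 11911 | 14903 = 16055
Step 2: 16055 & 64508 = 15028

15028


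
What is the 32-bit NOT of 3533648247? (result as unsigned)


~0b11010010100111110011000101110111 = 0b101101011000001100111010001000 = 761319048 (32-bit unsigned)

761319048


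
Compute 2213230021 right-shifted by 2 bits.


0b10000011111010110011010111000101 >> 2 = 0b100000111110101100110101110001 = 553307505

553307505


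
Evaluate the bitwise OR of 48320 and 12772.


0b1011110011000000 | 0b11000111100100 = 0b1011110111100100 = 48612

48612


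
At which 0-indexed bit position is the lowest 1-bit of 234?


0b11101010. Lowest set bit at position 1

1


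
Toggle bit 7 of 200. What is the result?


200 ^ (1 << 7) = 200 ^ 128 = 72

72


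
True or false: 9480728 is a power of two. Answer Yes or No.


0b100100001010101000011000. Multiple bits set => No

No


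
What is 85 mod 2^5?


85 & 31 = 21

21


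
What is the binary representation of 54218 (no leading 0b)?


54218 = 1101001111001010 in binary

1101001111001010


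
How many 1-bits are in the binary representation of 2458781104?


0b10010010100011100000010110110000 has 12 set bits

12


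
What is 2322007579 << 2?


0b10001010011001110000011000011011 << 2 = 0b1000101001100111000001100001101100 = 9288030316

9288030316


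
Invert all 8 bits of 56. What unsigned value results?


56 ^ 255 = 199

199


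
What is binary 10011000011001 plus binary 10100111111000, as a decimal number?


10011000011001 + 10100111111000 = 101000000010001 = 20497

20497


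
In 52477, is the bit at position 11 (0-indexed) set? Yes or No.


0b1100110011111101, bit 11 = 1. Yes

Yes


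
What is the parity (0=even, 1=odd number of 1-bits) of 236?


0b11101100 has 5 ones => parity 1

1


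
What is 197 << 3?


0b11000101 << 3 = 0b11000101000 = 1576

1576


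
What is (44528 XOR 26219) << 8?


Step 1: 44528 ^ 26219 = 52123
Step 2: 52123 << 8 = 13343488

13343488


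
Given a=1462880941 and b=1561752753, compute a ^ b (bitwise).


1462880941 ^ 1561752753 = 170376732

170376732


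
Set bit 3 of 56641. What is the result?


56641 | (1 << 3) = 56641 | 8 = 56649

56649


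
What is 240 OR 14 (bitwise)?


0b11110000 | 0b1110 = 0b11111110 = 254

254


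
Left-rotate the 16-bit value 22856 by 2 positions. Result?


Rotate 0b101100101001000 left by 2 (16-bit) = 0b110010100100001 = 25889

25889


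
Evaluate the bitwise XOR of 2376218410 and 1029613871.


0b10001101101000100011011100101010 ^ 0b111101010111101010100100101111 = 0b10110000111111001001111000000101 = 2969345541

2969345541


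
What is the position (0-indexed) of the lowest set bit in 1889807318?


0b1110000101001000010101111010110. Lowest set bit at position 1

1


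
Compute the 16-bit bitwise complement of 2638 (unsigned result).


~0b101001001110 = 0b1111010110110001 = 62897 (16-bit unsigned)

62897


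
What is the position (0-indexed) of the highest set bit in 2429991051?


0b10010000110101101011100010001011. Highest set bit at position 31

31


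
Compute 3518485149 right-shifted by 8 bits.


0b11010001101101111101001010011101 >> 8 = 0b110100011011011111010010 = 13744082

13744082


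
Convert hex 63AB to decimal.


63AB hex = 25515 decimal

25515


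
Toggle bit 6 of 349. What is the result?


349 ^ (1 << 6) = 349 ^ 64 = 285

285


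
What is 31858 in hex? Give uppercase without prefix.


31858 = 7C72 hex

7C72


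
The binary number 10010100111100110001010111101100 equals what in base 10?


10010100111100110001010111101100 in decimal = 2498958828

2498958828


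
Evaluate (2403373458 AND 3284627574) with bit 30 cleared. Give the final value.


Step 1: 2403373458 & 3284627574 = 2202013714
Step 2: 2202013714 & ~(1 << 30) = 2202013714

2202013714


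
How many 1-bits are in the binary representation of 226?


0b11100010 has 4 set bits

4


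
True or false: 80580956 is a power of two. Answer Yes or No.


0b100110011011001000101011100. Multiple bits set => No

No


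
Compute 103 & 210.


0b1100111 & 0b11010010 = 0b1000010 = 66

66


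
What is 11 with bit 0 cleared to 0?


11 & ~(1 << 0) = 10

10


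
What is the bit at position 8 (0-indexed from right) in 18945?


0b100101000000001, position 8 = 0

0


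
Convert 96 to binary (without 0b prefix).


96 = 1100000 in binary

1100000


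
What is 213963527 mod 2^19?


213963527 & 524287 = 54023

54023


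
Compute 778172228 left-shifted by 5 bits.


0b101110011000011111011101000100 << 5 = 0b10111001100001111101110100010000000 = 24901511296

24901511296


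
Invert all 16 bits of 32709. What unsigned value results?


32709 ^ 65535 = 32826

32826


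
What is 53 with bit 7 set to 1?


53 | (1 << 7) = 53 | 128 = 181

181


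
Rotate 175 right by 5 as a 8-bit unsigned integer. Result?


Rotate 0b10101111 right by 5 (8-bit) = 0b1111101 = 125

125


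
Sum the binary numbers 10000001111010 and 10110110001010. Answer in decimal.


10000001111010 + 10110110001010 = 100111000000100 = 19972

19972


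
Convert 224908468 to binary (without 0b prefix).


224908468 = 1101011001111101010010110100 in binary

1101011001111101010010110100


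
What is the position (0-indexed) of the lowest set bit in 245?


0b11110101. Lowest set bit at position 0

0


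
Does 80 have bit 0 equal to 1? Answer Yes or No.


0b1010000, bit 0 = 0. No

No


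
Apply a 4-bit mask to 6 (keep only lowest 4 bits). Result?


6 & 15 = 6

6


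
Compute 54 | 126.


0b110110 | 0b1111110 = 0b1111110 = 126

126


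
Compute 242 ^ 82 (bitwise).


0b11110010 ^ 0b1010010 = 0b10100000 = 160

160


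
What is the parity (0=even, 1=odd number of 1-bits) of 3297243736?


0b11000100100001111111001001011000 has 15 ones => parity 1

1


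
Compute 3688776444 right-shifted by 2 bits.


0b11011011110111100100001011111100 >> 2 = 0b110110111101111001000010111111 = 922194111

922194111


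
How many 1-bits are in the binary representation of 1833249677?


0b1101101010001010010101110001101 has 16 set bits

16


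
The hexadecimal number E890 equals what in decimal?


E890 hex = 59536 decimal

59536


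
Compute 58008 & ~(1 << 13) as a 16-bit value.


58008 & ~(1 << 13) = 49816

49816


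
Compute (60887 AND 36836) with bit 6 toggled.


Step 1: 60887 & 36836 = 36292
Step 2: 36292 ^ (1 << 6) = 36292 ^ 64 = 36228

36228


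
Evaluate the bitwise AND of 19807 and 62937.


0b100110101011111 & 0b1111010111011001 = 0b100010101011001 = 17753

17753


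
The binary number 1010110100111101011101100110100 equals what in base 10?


1010110100111101011101100110100 in decimal = 1453243188

1453243188


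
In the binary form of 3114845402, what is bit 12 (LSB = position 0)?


0b10111001101010001100010011011010, position 12 = 0

0


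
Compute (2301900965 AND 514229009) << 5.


Step 1: 2301900965 & 514229009 = 136577025
Step 2: 136577025 << 5 = 4370464800

4370464800


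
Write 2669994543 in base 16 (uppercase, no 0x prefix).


2669994543 = 9F24E22F hex

9F24E22F


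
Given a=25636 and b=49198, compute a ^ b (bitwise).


25636 ^ 49198 = 41994

41994


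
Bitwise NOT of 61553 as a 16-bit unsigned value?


~0b1111000001110001 = 0b111110001110 = 3982 (16-bit unsigned)

3982


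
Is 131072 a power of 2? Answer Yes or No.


0b100000000000000000. Only one bit set => Yes

Yes


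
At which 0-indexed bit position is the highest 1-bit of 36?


0b100100. Highest set bit at position 5

5


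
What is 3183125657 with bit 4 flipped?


3183125657 ^ (1 << 4) = 3183125657 ^ 16 = 3183125641

3183125641


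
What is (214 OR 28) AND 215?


Step 1: 214 | 28 = 222
Step 2: 222 & 215 = 214

214


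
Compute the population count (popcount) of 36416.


0b1000111001000000 has 5 set bits

5


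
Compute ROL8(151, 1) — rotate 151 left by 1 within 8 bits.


Rotate 0b10010111 left by 1 (8-bit) = 0b101111 = 47

47


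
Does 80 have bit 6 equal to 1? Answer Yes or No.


0b1010000, bit 6 = 1. Yes

Yes


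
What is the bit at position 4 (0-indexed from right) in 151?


0b10010111, position 4 = 1

1


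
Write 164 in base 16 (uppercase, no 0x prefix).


164 = A4 hex

A4


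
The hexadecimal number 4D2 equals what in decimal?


4D2 hex = 1234 decimal

1234


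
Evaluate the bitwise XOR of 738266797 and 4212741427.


0b101100000000010000111010101101 ^ 0b11111011000110010101010100110011 = 0b11010111000110000101101110011110 = 3608697758

3608697758


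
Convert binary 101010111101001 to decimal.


101010111101001 in decimal = 21993

21993


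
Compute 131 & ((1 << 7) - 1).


131 & 127 = 3

3


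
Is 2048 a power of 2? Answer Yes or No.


0b100000000000. Only one bit set => Yes

Yes


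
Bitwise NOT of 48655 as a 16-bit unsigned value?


~0b1011111000001111 = 0b100000111110000 = 16880 (16-bit unsigned)

16880


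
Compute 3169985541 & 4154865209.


0b10111100111100100010010000000101 & 0b11110111101001100011011000111001 = 0b10110100101000100010010000000001 = 3030524929

3030524929


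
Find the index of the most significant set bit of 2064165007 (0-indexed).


0b1111011000010001010100010001111. Highest set bit at position 30

30


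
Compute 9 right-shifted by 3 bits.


0b1001 >> 3 = 0b1 = 1

1


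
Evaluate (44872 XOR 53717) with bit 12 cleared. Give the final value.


Step 1: 44872 ^ 53717 = 32413
Step 2: 32413 & ~(1 << 12) = 28317

28317


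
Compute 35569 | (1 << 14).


35569 | (1 << 14) = 35569 | 16384 = 51953

51953


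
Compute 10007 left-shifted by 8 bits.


0b10011100010111 << 8 = 0b1001110001011100000000 = 2561792

2561792


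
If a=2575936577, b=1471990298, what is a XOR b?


2575936577 ^ 1471990298 = 3459606107

3459606107


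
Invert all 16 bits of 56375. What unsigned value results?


56375 ^ 65535 = 9160

9160


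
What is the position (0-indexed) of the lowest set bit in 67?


0b1000011. Lowest set bit at position 0

0


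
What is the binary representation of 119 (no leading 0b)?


119 = 1110111 in binary

1110111


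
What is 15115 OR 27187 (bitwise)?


0b11101100001011 | 0b110101000110011 = 0b111101100111011 = 31547

31547


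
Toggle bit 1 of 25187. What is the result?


25187 ^ (1 << 1) = 25187 ^ 2 = 25185

25185


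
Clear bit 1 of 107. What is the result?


107 & ~(1 << 1) = 105

105


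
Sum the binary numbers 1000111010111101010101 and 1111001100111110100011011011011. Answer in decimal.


1000111010111101010101 + 1111001100111110100011011011011 = 1111001110000101111011000110000 = 2042820144

2042820144


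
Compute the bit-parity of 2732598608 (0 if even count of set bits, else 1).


0b10100010111000000010010101010000 has 11 ones => parity 1

1


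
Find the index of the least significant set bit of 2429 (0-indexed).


0b100101111101. Lowest set bit at position 0

0


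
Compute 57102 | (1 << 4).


57102 | (1 << 4) = 57102 | 16 = 57118

57118


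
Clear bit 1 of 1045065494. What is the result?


1045065494 & ~(1 << 1) = 1045065492

1045065492


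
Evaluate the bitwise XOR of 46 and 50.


0b101110 ^ 0b110010 = 0b11100 = 28

28


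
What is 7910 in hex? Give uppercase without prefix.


7910 = 1EE6 hex

1EE6


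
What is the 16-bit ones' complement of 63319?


63319 ^ 65535 = 2216

2216


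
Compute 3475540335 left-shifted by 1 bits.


0b11001111001010001000100101101111 << 1 = 0b110011110010100010001001011011110 = 6951080670

6951080670


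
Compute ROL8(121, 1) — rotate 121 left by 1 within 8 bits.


Rotate 0b1111001 left by 1 (8-bit) = 0b11110010 = 242

242


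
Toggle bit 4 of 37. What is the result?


37 ^ (1 << 4) = 37 ^ 16 = 53

53


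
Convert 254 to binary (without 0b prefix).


254 = 11111110 in binary

11111110


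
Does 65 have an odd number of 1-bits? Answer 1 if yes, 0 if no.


0b1000001 has 2 ones => parity 0

0


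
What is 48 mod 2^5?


48 & 31 = 16

16


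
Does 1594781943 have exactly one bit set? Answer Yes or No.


0b1011111000011100111000011110111. Multiple bits set => No

No


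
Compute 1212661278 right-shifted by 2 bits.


0b1001000010001111011111000011110 >> 2 = 0b10010000100011110111110000111 = 303165319

303165319


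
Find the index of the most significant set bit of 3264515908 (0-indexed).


0b11000010100101001000111101000100. Highest set bit at position 31

31


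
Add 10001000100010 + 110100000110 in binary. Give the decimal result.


10001000100010 + 110100000110 = 10111100101000 = 12072

12072


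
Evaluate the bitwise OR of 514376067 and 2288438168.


0b11110101010001100000110000011 | 0b10001000011001101100101110011000 = 0b10011110111011101100101110011011 = 2666449819

2666449819


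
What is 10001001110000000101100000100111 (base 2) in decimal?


10001001110000000101100000100111 in decimal = 2311084071

2311084071


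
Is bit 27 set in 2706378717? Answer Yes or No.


0b10100001010100000000111111011101, bit 27 = 0. No

No


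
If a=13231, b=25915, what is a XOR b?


13231 ^ 25915 = 22164

22164


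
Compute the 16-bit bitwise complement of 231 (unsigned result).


~0b11100111 = 0b1111111100011000 = 65304 (16-bit unsigned)

65304


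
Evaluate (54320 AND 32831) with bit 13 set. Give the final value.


Step 1: 54320 & 32831 = 32816
Step 2: 32816 | (1 << 13) = 32816 | 8192 = 41008

41008


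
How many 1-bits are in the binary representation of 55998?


0b1101101010111110 has 11 set bits

11


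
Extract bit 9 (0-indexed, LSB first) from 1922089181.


0b1110010100100001100000011011101, position 9 = 0

0


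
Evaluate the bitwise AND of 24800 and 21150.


0b110000011100000 & 0b101001010011110 = 0b100000010000000 = 16512

16512
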